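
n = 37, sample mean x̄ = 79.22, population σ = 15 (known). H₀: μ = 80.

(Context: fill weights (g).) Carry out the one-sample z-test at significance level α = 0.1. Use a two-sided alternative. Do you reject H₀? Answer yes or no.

SE = σ/√n = 15/√37 = 2.4660
z = (x̄−μ₀)/SE = (79.22−80)/2.4660 = -0.3163
p-value (two-sided) = 0.75177
At α=0.1: p ≥ α → fail to reject H₀

reject H₀: no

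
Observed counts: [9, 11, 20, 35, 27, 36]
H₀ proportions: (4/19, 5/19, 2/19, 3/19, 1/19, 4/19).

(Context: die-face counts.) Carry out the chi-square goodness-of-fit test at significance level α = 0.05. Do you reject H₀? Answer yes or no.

reject H₀: yes

n = 138; E_i = n·p_i = [29.05, 36.32, 14.53, 21.79, 7.26, 29.05]
χ² = (9−29.05)²/29.05 + (11−36.32)²/36.32 + (20−14.53)²/14.53 + (35−21.79)²/21.79 + (27−7.26)²/7.26 + (36−29.05)²/29.05 = 96.8542
df = 5
p-value (upper-tail) = 0.00000
At α=0.05: p < α → reject H₀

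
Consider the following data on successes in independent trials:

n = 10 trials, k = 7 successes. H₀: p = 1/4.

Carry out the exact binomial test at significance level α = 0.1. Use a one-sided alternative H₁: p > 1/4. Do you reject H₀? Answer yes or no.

Exact binomial: n=10, k=7, p₀=1/4=0.2500
P(X≥7) from Σ C(n,i)·p₀^i·(1−p₀)^(n−i)
p-value (one-sided, H₁ greater) = 0.00351
At α=0.1: p < α → reject H₀

reject H₀: yes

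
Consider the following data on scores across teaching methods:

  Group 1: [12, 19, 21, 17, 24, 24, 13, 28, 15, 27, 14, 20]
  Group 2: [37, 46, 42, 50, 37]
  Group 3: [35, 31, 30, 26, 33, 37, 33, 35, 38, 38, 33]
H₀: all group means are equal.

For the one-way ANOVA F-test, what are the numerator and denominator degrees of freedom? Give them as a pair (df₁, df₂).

degrees of freedom = [2, 25]

k = 3 groups, N = 28 total
df = (k−1, N−k) = (3−1, 28−3) = (2, 25)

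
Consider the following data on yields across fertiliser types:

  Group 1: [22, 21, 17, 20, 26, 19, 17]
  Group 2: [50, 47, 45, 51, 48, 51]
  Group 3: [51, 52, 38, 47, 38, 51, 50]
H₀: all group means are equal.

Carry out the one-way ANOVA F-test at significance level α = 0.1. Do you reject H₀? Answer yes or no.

Group means [20.29, 48.67, 46.71], grand mean 38.050
SSB = Σnᵢ(x̄ᵢ−x̄)² = 3410.760; SSW = ΣΣ(x−x̄ᵢ)² = 316.190
MSB = 3410.760/2 = 1705.3798; MSW = 316.190/17 = 18.5994
F = MSB/MSW = 91.6898
df = (2, 17)
p-value (upper-tail) = 0.00000
At α=0.1: p < α → reject H₀

reject H₀: yes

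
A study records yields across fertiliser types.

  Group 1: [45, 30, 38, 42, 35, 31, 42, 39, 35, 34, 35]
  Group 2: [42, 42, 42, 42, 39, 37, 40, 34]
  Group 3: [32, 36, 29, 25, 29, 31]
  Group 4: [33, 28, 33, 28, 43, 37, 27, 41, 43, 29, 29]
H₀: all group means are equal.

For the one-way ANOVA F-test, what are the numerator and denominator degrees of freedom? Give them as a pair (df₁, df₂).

k = 4 groups, N = 36 total
df = (k−1, N−k) = (4−1, 36−4) = (3, 32)

degrees of freedom = [3, 32]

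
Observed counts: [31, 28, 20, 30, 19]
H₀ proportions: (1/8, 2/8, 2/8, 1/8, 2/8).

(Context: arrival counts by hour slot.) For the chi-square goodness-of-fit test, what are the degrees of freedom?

df = k − 1 = 5 − 1 = 4

degrees of freedom = 4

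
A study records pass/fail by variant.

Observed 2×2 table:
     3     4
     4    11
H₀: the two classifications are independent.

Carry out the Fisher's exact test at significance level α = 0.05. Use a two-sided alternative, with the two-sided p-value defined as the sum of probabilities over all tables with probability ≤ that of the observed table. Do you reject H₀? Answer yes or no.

Margins: r₁=7, r₂=15, c₁=7, c₂=15, n=22
p_obs = C(7,3)·C(15,4)/C(22,7); sum pmf over tables with pmf ≤ p_obs
p-value (two-sided) = 0.63022
At α=0.05: p ≥ α → fail to reject H₀

reject H₀: no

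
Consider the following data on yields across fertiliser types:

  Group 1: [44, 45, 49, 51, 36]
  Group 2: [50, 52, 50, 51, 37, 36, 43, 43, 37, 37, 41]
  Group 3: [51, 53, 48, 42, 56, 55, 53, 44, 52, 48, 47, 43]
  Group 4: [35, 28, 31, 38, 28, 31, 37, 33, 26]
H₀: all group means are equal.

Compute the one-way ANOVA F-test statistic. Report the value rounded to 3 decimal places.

Group means [45.00, 43.36, 49.33, 31.89], grand mean 42.730
SSB = Σnᵢ(x̄ᵢ−x̄)² = 1611.196; SSW = ΣΣ(x−x̄ᵢ)² = 922.101
MSB = 1611.196/3 = 537.0654; MSW = 922.101/33 = 27.9425
F = MSB/MSW = 19.2204
df = (3, 33)

test statistic = 19.220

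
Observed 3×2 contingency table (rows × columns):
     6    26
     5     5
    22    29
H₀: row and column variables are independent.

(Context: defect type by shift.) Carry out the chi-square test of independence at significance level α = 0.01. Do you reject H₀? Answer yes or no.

reject H₀: no

Row totals [32, 10, 51], col totals [33, 60], n=93
χ² = (6−11.35)²/11.35 + (26−20.65)²/20.65 + (5−3.55)²/3.55 + (5−6.45)²/6.45 + (22−18.10)²/18.10 + (29−32.90)²/32.90 = 6.1396
df = 2
p-value (upper-tail) = 0.04643
At α=0.01: p ≥ α → fail to reject H₀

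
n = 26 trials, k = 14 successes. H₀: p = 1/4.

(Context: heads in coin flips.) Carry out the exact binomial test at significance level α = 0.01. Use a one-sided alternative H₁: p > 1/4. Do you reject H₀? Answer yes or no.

Exact binomial: n=26, k=14, p₀=1/4=0.2500
P(X≥14) from Σ C(n,i)·p₀^i·(1−p₀)^(n−i)
p-value (one-sided, H₁ greater) = 0.00153
At α=0.01: p < α → reject H₀

reject H₀: yes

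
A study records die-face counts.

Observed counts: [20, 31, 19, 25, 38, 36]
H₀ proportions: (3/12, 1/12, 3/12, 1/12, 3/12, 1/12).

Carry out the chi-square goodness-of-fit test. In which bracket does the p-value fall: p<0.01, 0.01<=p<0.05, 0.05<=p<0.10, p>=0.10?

n = 169; E_i = n·p_i = [42.25, 14.08, 42.25, 14.08, 42.25, 14.08]
χ² = (20−42.25)²/42.25 + (31−14.08)²/14.08 + (19−42.25)²/42.25 + (25−14.08)²/14.08 + (38−42.25)²/42.25 + (36−14.08)²/14.08 = 87.8284
df = 5
p-value (upper-tail) = 0.00000
→ bracket: p<0.01

p-value bracket: p<0.01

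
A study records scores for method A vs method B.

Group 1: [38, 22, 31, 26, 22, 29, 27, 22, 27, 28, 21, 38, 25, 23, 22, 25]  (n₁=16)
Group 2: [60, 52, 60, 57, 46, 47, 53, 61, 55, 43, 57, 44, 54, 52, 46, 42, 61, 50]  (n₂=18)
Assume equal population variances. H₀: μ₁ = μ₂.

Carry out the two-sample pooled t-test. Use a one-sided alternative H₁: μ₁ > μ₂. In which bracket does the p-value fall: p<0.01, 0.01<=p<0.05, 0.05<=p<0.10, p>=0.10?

p-value bracket: p>=0.10

x̄₁=26.625, s₁=5.303, n₁=16
x̄₂=52.222, s₂=6.413, n₂=18
s_p² = [15·5.303² + 17·6.413²]/32 = 35.0269
SE = √(s_p²·(1/16+1/18)) = 2.0335
t = (26.625−52.222)/2.0335 = -12.5878
df = 32
p-value (one-sided, H₁ greater) = 1.00000
→ bracket: p>=0.10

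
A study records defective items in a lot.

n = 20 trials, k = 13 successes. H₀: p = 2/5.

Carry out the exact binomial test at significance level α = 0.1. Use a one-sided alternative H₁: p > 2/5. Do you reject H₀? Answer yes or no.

reject H₀: yes

Exact binomial: n=20, k=13, p₀=2/5=0.4000
P(X≥13) from Σ C(n,i)·p₀^i·(1−p₀)^(n−i)
p-value (one-sided, H₁ greater) = 0.02103
At α=0.1: p < α → reject H₀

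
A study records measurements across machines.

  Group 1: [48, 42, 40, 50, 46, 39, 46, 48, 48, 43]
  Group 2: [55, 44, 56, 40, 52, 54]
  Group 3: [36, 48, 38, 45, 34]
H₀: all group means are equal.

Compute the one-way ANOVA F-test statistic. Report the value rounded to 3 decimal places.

test statistic = 5.019

Group means [45.00, 50.17, 40.20], grand mean 45.333
SSB = Σnᵢ(x̄ᵢ−x̄)² = 273.033; SSW = ΣΣ(x−x̄ᵢ)² = 489.633
MSB = 273.033/2 = 136.5167; MSW = 489.633/18 = 27.2019
F = MSB/MSW = 5.0187
df = (2, 18)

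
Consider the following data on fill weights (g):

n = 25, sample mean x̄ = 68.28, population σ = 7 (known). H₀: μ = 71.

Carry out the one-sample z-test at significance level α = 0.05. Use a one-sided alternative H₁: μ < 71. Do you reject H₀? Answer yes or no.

SE = σ/√n = 7/√25 = 1.4000
z = (x̄−μ₀)/SE = (68.28−71)/1.4000 = -1.9429
p-value (one-sided, H₁ less) = 0.02602
At α=0.05: p < α → reject H₀

reject H₀: yes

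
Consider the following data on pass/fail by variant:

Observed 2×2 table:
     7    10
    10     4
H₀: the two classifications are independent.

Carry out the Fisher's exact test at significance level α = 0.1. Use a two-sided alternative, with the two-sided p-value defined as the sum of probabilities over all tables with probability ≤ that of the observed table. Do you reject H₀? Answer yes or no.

reject H₀: no

Margins: r₁=17, r₂=14, c₁=17, c₂=14, n=31
p_obs = C(17,7)·C(14,10)/C(31,17); sum pmf over tables with pmf ≤ p_obs
p-value (two-sided) = 0.14933
At α=0.1: p ≥ α → fail to reject H₀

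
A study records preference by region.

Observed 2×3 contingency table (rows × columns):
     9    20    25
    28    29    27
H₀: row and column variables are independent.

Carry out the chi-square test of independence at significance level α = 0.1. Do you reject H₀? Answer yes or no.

Row totals [54, 84], col totals [37, 49, 52], n=138
χ² = (9−14.48)²/14.48 + (20−19.17)²/19.17 + (25−20.35)²/20.35 + (28−22.52)²/22.52 + (29−29.83)²/29.83 + (27−31.65)²/31.65 = 5.2113
df = 2
p-value (upper-tail) = 0.07386
At α=0.1: p < α → reject H₀

reject H₀: yes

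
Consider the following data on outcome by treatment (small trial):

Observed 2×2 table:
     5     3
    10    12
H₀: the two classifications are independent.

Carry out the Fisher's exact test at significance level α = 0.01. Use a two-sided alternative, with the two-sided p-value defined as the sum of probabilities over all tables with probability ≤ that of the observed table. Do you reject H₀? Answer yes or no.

reject H₀: no

Margins: r₁=8, r₂=22, c₁=15, c₂=15, n=30
p_obs = C(8,5)·C(22,10)/C(30,15); sum pmf over tables with pmf ≤ p_obs
p-value (two-sided) = 0.68166
At α=0.01: p ≥ α → fail to reject H₀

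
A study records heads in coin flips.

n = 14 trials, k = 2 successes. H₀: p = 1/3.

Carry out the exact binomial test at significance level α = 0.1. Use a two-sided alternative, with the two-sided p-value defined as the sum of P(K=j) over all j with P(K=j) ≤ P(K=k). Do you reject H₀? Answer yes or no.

reject H₀: no

Exact binomial: n=14, k=2, p₀=1/3=0.3333
P(X=j) = C(n,j)·p₀^j·(1−p₀)^(n−j); p = Σ P(X=j) over j with P(X=j) ≤ P(X=2)
p-value (two-sided) = 0.16295
At α=0.1: p ≥ α → fail to reject H₀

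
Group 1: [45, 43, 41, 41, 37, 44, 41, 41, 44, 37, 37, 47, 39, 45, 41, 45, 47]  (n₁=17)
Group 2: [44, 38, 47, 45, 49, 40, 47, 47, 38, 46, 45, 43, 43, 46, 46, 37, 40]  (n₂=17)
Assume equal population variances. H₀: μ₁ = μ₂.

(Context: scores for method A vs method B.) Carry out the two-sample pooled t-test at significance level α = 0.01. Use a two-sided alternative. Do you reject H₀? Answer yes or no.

x̄₁=42.059, s₁=3.307, n₁=17
x̄₂=43.588, s₂=3.692, n₂=17
s_p² = [16·3.307² + 16·3.692²]/32 = 12.2831
SE = √(s_p²·(1/17+1/17)) = 1.2021
t = (42.059−43.588)/1.2021 = -1.2723
df = 32
p-value (two-sided) = 0.21244
At α=0.01: p ≥ α → fail to reject H₀

reject H₀: no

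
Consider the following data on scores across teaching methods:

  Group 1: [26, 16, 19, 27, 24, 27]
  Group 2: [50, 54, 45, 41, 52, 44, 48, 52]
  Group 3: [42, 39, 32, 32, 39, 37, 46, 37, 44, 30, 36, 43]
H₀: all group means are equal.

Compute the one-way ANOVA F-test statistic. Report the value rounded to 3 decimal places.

test statistic = 46.222

Group means [23.17, 48.25, 38.08], grand mean 37.769
SSB = Σnᵢ(x̄ᵢ−x̄)² = 2159.365; SSW = ΣΣ(x−x̄ᵢ)² = 537.250
MSB = 2159.365/2 = 1079.6827; MSW = 537.250/23 = 23.3587
F = MSB/MSW = 46.2219
df = (2, 23)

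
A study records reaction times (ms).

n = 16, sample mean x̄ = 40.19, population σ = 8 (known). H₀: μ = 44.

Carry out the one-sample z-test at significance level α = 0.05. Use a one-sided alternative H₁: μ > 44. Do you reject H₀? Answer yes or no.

SE = σ/√n = 8/√16 = 2.0000
z = (x̄−μ₀)/SE = (40.19−44)/2.0000 = -1.9050
p-value (one-sided, H₁ greater) = 0.97161
At α=0.05: p ≥ α → fail to reject H₀

reject H₀: no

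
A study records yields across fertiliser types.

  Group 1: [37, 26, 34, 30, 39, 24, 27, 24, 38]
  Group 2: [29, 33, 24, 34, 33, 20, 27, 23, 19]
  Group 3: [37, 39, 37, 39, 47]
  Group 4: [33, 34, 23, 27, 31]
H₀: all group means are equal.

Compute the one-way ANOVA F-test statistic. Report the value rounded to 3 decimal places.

test statistic = 6.162

Group means [31.00, 26.89, 39.80, 29.60], grand mean 31.000
SSB = Σnᵢ(x̄ᵢ−x̄)² = 549.111; SSW = ΣΣ(x−x̄ᵢ)² = 712.889
MSB = 549.111/3 = 183.0370; MSW = 712.889/24 = 29.7037
F = MSB/MSW = 6.1621
df = (3, 24)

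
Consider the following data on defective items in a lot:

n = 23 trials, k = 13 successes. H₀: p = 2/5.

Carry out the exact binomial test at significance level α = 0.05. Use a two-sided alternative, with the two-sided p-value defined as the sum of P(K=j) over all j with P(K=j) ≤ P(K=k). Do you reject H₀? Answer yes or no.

reject H₀: no

Exact binomial: n=23, k=13, p₀=2/5=0.4000
P(X=j) = C(n,j)·p₀^j·(1−p₀)^(n−j); p = Σ P(X=j) over j with P(X=j) ≤ P(X=13)
p-value (two-sided) = 0.13531
At α=0.05: p ≥ α → fail to reject H₀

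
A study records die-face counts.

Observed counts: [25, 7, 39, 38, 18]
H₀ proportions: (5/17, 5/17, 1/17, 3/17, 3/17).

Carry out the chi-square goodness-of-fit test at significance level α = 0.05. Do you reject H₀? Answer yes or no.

n = 127; E_i = n·p_i = [37.35, 37.35, 7.47, 22.41, 22.41]
χ² = (25−37.35)²/37.35 + (7−37.35)²/37.35 + (39−7.47)²/7.47 + (38−22.41)²/22.41 + (18−22.41)²/22.41 = 173.5297
df = 4
p-value (upper-tail) = 0.00000
At α=0.05: p < α → reject H₀

reject H₀: yes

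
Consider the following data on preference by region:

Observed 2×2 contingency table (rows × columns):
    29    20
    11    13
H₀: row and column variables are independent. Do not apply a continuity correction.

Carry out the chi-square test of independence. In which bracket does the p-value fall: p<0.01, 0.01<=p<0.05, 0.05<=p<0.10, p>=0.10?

Row totals [49, 24], col totals [40, 33], n=73
χ² = (29−26.85)²/26.85 + (20−22.15)²/22.15 + (11−13.15)²/13.15 + (13−10.85)²/10.85 = 1.1592
df = 1
p-value (upper-tail) = 0.28164
→ bracket: p>=0.10

p-value bracket: p>=0.10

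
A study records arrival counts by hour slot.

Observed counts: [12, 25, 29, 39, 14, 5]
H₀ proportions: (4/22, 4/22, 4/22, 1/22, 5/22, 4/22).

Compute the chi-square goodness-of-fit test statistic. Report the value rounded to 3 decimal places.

n = 124; E_i = n·p_i = [22.55, 22.55, 22.55, 5.64, 28.18, 22.55]
χ² = (12−22.55)²/22.55 + (25−22.55)²/22.55 + (29−22.55)²/22.55 + (39−5.64)²/5.64 + (14−28.18)²/28.18 + (5−22.55)²/22.55 = 225.3298
df = 5

test statistic = 225.330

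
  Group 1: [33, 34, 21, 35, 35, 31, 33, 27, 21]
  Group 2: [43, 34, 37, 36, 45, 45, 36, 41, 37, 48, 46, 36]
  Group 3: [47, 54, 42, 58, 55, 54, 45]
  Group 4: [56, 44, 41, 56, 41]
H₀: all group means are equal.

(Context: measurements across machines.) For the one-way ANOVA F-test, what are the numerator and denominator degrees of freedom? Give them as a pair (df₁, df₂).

degrees of freedom = [3, 29]

k = 4 groups, N = 33 total
df = (k−1, N−k) = (4−1, 33−4) = (3, 29)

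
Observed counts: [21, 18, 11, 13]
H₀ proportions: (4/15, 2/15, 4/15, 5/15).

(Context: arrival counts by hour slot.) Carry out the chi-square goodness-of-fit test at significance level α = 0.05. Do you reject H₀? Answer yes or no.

n = 63; E_i = n·p_i = [16.80, 8.40, 16.80, 21.00]
χ² = (21−16.80)²/16.80 + (18−8.40)²/8.40 + (11−16.80)²/16.80 + (13−21.00)²/21.00 = 17.0714
df = 3
p-value (upper-tail) = 0.00068
At α=0.05: p < α → reject H₀

reject H₀: yes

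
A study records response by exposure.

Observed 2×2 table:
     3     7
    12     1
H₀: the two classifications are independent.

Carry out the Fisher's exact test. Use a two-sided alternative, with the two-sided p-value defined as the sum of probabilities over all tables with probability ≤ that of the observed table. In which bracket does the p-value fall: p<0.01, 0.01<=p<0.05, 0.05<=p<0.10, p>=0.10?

p-value bracket: p<0.01

Margins: r₁=10, r₂=13, c₁=15, c₂=8, n=23
p_obs = C(10,3)·C(13,12)/C(23,15); sum pmf over tables with pmf ≤ p_obs
p-value (two-sided) = 0.00590
→ bracket: p<0.01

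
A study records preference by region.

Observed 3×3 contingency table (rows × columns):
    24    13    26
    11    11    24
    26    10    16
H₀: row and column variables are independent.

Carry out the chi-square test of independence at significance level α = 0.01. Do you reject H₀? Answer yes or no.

Row totals [63, 46, 52], col totals [61, 34, 66], n=161
χ² = (24−23.87)²/23.87 + (13−13.30)²/13.30 + (26−25.83)²/25.83 + (11−17.43)²/17.43 + (11−9.71)²/9.71 + (24−18.86)²/18.86 + (26−19.70)²/19.70 + (10−10.98)²/10.98 + (16−21.32)²/21.32 = 7.3799
df = 4
p-value (upper-tail) = 0.11712
At α=0.01: p ≥ α → fail to reject H₀

reject H₀: no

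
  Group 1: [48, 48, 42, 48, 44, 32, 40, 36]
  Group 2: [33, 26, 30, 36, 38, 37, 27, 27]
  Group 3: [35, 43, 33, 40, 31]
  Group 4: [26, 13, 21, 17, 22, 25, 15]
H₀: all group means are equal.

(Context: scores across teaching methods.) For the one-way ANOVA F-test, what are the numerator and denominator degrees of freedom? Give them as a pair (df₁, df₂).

degrees of freedom = [3, 24]

k = 4 groups, N = 28 total
df = (k−1, N−k) = (4−1, 28−4) = (3, 24)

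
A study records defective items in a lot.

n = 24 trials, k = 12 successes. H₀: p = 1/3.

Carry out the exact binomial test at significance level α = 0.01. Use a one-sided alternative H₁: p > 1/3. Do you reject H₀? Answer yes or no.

reject H₀: no

Exact binomial: n=24, k=12, p₀=1/3=0.3333
P(X≥12) from Σ C(n,i)·p₀^i·(1−p₀)^(n−i)
p-value (one-sided, H₁ greater) = 0.06766
At α=0.01: p ≥ α → fail to reject H₀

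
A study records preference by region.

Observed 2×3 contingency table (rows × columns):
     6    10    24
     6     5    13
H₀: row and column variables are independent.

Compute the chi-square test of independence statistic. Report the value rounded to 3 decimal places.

Row totals [40, 24], col totals [12, 15, 37], n=64
χ² = (6−7.50)²/7.50 + (10−9.38)²/9.38 + (24−23.12)²/23.12 + (6−4.50)²/4.50 + (5−5.62)²/5.62 + (13−13.88)²/13.88 = 0.9994
df = 2

test statistic = 0.999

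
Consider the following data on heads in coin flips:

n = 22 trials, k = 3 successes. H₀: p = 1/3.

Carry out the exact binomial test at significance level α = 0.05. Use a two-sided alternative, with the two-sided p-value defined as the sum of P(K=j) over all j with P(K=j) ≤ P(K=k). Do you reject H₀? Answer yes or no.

reject H₀: no

Exact binomial: n=22, k=3, p₀=1/3=0.3333
P(X=j) = C(n,j)·p₀^j·(1−p₀)^(n−j); p = Σ P(X=j) over j with P(X=j) ≤ P(X=3)
p-value (two-sided) = 0.06776
At α=0.05: p ≥ α → fail to reject H₀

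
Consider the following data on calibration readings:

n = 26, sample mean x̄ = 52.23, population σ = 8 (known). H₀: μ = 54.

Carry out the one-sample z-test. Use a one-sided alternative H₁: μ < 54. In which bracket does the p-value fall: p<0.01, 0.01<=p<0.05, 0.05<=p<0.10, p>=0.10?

p-value bracket: p>=0.10

SE = σ/√n = 8/√26 = 1.5689
z = (x̄−μ₀)/SE = (52.23−54)/1.5689 = -1.1282
p-value (one-sided, H₁ less) = 0.12963
→ bracket: p>=0.10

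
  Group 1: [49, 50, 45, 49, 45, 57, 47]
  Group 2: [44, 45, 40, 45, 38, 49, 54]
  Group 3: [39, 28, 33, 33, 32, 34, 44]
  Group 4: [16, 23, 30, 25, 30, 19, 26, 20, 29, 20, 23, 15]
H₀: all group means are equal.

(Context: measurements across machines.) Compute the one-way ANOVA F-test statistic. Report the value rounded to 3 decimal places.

test statistic = 49.762

Group means [48.86, 45.00, 34.71, 23.00], grand mean 35.636
SSB = Σnᵢ(x̄ᵢ−x̄)² = 3759.351; SSW = ΣΣ(x−x̄ᵢ)² = 730.286
MSB = 3759.351/3 = 1253.1169; MSW = 730.286/29 = 25.1823
F = MSB/MSW = 49.7619
df = (3, 29)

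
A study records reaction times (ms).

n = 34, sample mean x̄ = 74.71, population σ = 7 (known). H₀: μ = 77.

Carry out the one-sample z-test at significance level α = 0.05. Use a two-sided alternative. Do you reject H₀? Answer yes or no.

reject H₀: no

SE = σ/√n = 7/√34 = 1.2005
z = (x̄−μ₀)/SE = (74.71−77)/1.2005 = -1.9076
p-value (two-sided) = 0.05645
At α=0.05: p ≥ α → fail to reject H₀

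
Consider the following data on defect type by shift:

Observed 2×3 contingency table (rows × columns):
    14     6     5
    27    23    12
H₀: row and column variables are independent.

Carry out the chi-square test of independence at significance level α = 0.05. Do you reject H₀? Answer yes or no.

reject H₀: no

Row totals [25, 62], col totals [41, 29, 17], n=87
χ² = (14−11.78)²/11.78 + (6−8.33)²/8.33 + (5−4.89)²/4.89 + (27−29.22)²/29.22 + (23−20.67)²/20.67 + (12−12.11)²/12.11 = 1.5067
df = 2
p-value (upper-tail) = 0.47079
At α=0.05: p ≥ α → fail to reject H₀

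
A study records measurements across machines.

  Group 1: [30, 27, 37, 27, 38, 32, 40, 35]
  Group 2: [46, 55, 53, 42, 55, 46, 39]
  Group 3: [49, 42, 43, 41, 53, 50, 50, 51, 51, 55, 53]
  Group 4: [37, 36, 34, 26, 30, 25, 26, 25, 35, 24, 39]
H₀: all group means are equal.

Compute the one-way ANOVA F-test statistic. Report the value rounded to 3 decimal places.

Group means [33.25, 48.00, 48.91, 30.64], grand mean 39.919
SSB = Σnᵢ(x̄ᵢ−x̄)² = 2649.802; SSW = ΣΣ(x−x̄ᵢ)² = 970.955
MSB = 2649.802/3 = 883.2674; MSW = 970.955/33 = 29.4229
F = MSB/MSW = 30.0198
df = (3, 33)

test statistic = 30.020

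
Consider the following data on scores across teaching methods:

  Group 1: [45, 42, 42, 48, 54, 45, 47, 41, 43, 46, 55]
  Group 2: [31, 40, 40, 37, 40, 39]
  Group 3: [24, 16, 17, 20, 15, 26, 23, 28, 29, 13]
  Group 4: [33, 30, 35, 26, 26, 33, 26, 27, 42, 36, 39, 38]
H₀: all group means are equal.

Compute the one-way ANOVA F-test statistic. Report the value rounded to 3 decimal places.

Group means [46.18, 37.83, 21.10, 32.58], grand mean 34.282
SSB = Σnᵢ(x̄ᵢ−x̄)² = 3405.611; SSW = ΣΣ(x−x̄ᵢ)² = 918.286
MSB = 3405.611/3 = 1135.2037; MSW = 918.286/35 = 26.2368
F = MSB/MSW = 43.2677
df = (3, 35)

test statistic = 43.268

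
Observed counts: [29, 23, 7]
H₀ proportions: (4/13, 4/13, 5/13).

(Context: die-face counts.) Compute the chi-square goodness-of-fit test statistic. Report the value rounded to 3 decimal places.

n = 59; E_i = n·p_i = [18.15, 18.15, 22.69]
χ² = (29−18.15)²/18.15 + (23−18.15)²/18.15 + (7−22.69)²/22.69 = 18.6254
df = 2

test statistic = 18.625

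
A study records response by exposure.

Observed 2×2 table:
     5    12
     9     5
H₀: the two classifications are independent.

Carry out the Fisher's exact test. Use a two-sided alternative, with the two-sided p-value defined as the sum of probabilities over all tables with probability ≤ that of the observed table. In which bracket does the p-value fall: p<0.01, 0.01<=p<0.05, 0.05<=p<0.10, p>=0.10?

Margins: r₁=17, r₂=14, c₁=14, c₂=17, n=31
p_obs = C(17,5)·C(14,9)/C(31,14); sum pmf over tables with pmf ≤ p_obs
p-value (two-sided) = 0.07592
→ bracket: 0.05<=p<0.10

p-value bracket: 0.05<=p<0.10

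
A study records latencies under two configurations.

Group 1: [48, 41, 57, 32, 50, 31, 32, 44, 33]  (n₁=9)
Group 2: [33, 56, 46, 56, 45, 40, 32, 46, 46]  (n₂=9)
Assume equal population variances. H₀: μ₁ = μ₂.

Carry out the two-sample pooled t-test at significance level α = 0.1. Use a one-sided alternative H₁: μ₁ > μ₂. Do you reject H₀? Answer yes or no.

reject H₀: no

x̄₁=40.889, s₁=9.493, n₁=9
x̄₂=44.444, s₂=8.516, n₂=9
s_p² = [8·9.493² + 8·8.516²]/16 = 81.3194
SE = √(s_p²·(1/9+1/9)) = 4.2510
t = (40.889−44.444)/4.2510 = -0.8364
df = 16
p-value (one-sided, H₁ greater) = 0.79238
At α=0.1: p ≥ α → fail to reject H₀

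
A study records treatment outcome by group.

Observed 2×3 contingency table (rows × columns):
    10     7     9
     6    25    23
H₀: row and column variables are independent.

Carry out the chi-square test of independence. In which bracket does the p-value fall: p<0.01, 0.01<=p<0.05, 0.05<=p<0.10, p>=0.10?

p-value bracket: 0.01<=p<0.05

Row totals [26, 54], col totals [16, 32, 32], n=80
χ² = (10−5.20)²/5.20 + (7−10.40)²/10.40 + (9−10.40)²/10.40 + (6−10.80)²/10.80 + (25−21.60)²/21.60 + (23−21.60)²/21.60 = 8.4900
df = 2
p-value (upper-tail) = 0.01434
→ bracket: 0.01<=p<0.05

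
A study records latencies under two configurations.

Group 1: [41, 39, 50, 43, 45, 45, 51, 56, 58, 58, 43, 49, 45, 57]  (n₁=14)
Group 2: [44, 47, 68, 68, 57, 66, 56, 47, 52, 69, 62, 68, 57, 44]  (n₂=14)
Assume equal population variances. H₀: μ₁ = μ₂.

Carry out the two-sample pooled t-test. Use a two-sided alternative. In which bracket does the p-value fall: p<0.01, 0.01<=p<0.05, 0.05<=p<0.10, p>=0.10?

x̄₁=48.571, s₁=6.572, n₁=14
x̄₂=57.500, s₂=9.501, n₂=14
s_p² = [13·6.572² + 13·9.501²]/26 = 66.7280
SE = √(s_p²·(1/14+1/14)) = 3.0875
t = (48.571−57.500)/3.0875 = -2.8919
df = 26
p-value (two-sided) = 0.00764
→ bracket: p<0.01

p-value bracket: p<0.01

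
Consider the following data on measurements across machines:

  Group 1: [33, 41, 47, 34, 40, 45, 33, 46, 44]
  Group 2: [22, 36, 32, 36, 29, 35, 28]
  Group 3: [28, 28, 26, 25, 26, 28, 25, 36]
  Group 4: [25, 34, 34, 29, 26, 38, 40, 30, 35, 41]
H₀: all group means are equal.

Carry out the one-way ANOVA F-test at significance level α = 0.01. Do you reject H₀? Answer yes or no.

reject H₀: yes

Group means [40.33, 31.14, 27.75, 33.20], grand mean 33.382
SSB = Σnᵢ(x̄ᵢ−x̄)² = 724.072; SSW = ΣΣ(x−x̄ᵢ)² = 791.957
MSB = 724.072/3 = 241.3574; MSW = 791.957/30 = 26.3986
F = MSB/MSW = 9.1428
df = (3, 30)
p-value (upper-tail) = 0.00019
At α=0.01: p < α → reject H₀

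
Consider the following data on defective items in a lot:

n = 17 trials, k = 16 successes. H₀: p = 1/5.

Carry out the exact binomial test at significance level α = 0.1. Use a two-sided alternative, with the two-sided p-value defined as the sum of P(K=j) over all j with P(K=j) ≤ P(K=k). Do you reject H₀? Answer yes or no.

Exact binomial: n=17, k=16, p₀=1/5=0.2000
P(X=j) = C(n,j)·p₀^j·(1−p₀)^(n−j); p = Σ P(X=j) over j with P(X=j) ≤ P(X=16)
p-value (two-sided) = 0.00000
At α=0.1: p < α → reject H₀

reject H₀: yes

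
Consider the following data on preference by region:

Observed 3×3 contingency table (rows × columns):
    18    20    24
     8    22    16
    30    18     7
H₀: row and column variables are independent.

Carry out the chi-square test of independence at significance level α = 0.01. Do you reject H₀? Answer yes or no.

reject H₀: yes

Row totals [62, 46, 55], col totals [56, 60, 47], n=163
χ² = (18−21.30)²/21.30 + (20−22.82)²/22.82 + (24−17.88)²/17.88 + (8−15.80)²/15.80 + (22−16.93)²/16.93 + (16−13.26)²/13.26 + (30−18.90)²/18.90 + (18−20.25)²/20.25 + (7−15.86)²/15.86 = 20.6150
df = 4
p-value (upper-tail) = 0.00038
At α=0.01: p < α → reject H₀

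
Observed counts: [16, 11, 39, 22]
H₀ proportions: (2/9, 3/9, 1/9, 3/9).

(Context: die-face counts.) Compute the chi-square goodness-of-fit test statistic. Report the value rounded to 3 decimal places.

n = 88; E_i = n·p_i = [19.56, 29.33, 9.78, 29.33]
χ² = (16−19.56)²/19.56 + (11−29.33)²/29.33 + (39−9.78)²/9.78 + (22−29.33)²/29.33 = 101.2727
df = 3

test statistic = 101.273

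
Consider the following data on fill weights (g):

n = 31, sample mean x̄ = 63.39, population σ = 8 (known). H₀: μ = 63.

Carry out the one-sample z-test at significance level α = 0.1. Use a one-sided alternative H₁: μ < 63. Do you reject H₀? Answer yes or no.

SE = σ/√n = 8/√31 = 1.4368
z = (x̄−μ₀)/SE = (63.39−63)/1.4368 = 0.2714
p-value (one-sided, H₁ less) = 0.60697
At α=0.1: p ≥ α → fail to reject H₀

reject H₀: no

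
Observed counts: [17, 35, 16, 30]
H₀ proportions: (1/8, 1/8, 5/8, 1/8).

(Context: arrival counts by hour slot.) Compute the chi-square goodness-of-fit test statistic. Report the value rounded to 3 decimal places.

n = 98; E_i = n·p_i = [12.25, 12.25, 61.25, 12.25]
χ² = (17−12.25)²/12.25 + (35−12.25)²/12.25 + (16−61.25)²/61.25 + (30−12.25)²/12.25 = 103.2408
df = 3

test statistic = 103.241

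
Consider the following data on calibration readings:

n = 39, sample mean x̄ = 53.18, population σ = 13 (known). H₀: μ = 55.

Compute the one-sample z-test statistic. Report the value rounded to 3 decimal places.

SE = σ/√n = 13/√39 = 2.0817
z = (x̄−μ₀)/SE = (53.18−55)/2.0817 = -0.8743

test statistic = -0.874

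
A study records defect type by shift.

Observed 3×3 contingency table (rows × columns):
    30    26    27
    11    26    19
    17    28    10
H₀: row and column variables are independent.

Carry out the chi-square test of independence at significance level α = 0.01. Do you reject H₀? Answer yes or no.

reject H₀: no

Row totals [83, 56, 55], col totals [58, 80, 56], n=194
χ² = (30−24.81)²/24.81 + (26−34.23)²/34.23 + (27−23.96)²/23.96 + (11−16.74)²/16.74 + (26−23.09)²/23.09 + (19−16.16)²/16.16 + (17−16.44)²/16.44 + (28−22.68)²/22.68 + (10−15.88)²/15.88 = 9.7213
df = 4
p-value (upper-tail) = 0.04539
At α=0.01: p ≥ α → fail to reject H₀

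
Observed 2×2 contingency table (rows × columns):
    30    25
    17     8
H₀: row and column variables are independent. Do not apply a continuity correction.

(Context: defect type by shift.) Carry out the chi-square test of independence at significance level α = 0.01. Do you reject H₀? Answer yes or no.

reject H₀: no

Row totals [55, 25], col totals [47, 33], n=80
χ² = (30−32.31)²/32.31 + (25−22.69)²/22.69 + (17−14.69)²/14.69 + (8−10.31)²/10.31 = 1.2839
df = 1
p-value (upper-tail) = 0.25718
At α=0.01: p ≥ α → fail to reject H₀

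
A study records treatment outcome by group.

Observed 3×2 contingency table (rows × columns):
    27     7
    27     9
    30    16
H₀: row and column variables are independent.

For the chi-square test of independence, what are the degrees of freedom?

df = (r−1)(c−1) = (3−1)·(2−1) = 2

degrees of freedom = 2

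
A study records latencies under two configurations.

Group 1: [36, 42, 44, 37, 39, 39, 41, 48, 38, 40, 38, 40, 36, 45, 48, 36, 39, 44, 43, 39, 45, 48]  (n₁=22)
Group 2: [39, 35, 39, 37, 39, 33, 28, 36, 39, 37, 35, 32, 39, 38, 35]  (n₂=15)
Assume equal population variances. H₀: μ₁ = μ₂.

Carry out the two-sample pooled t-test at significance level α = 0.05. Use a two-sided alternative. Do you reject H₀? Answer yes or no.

x̄₁=41.136, s₁=3.956, n₁=22
x̄₂=36.067, s₂=3.195, n₂=15
s_p² = [21·3.956² + 14·3.195²]/35 = 13.4721
SE = √(s_p²·(1/22+1/15)) = 1.2290
t = (41.136−36.067)/1.2290 = 4.1250
df = 35
p-value (two-sided) = 0.00022
At α=0.05: p < α → reject H₀

reject H₀: yes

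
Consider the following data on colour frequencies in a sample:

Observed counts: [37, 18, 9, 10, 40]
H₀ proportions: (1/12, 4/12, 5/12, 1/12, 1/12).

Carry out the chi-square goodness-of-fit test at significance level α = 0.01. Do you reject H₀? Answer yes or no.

reject H₀: yes

n = 114; E_i = n·p_i = [9.50, 38.00, 47.50, 9.50, 9.50]
χ² = (37−9.50)²/9.50 + (18−38.00)²/38.00 + (9−47.50)²/47.50 + (10−9.50)²/9.50 + (40−9.50)²/9.50 = 219.2842
df = 4
p-value (upper-tail) = 0.00000
At α=0.01: p < α → reject H₀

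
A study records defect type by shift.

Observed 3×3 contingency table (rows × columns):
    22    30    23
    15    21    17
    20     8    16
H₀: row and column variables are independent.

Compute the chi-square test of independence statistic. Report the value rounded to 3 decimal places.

test statistic = 7.478

Row totals [75, 53, 44], col totals [57, 59, 56], n=172
χ² = (22−24.85)²/24.85 + (30−25.73)²/25.73 + (23−24.42)²/24.42 + (15−17.56)²/17.56 + (21−18.18)²/18.18 + (17−17.26)²/17.26 + (20−14.58)²/14.58 + (8−15.09)²/15.09 + (16−14.33)²/14.33 = 7.4782
df = 4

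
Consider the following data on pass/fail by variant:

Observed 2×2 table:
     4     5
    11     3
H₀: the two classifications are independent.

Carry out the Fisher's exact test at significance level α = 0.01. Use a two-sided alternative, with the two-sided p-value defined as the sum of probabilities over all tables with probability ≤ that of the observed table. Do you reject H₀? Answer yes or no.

reject H₀: no

Margins: r₁=9, r₂=14, c₁=15, c₂=8, n=23
p_obs = C(9,4)·C(14,11)/C(23,15); sum pmf over tables with pmf ≤ p_obs
p-value (two-sided) = 0.17930
At α=0.01: p ≥ α → fail to reject H₀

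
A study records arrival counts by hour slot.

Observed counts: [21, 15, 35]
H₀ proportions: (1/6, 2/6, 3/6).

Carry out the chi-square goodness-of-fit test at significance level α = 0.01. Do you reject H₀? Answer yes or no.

n = 71; E_i = n·p_i = [11.83, 23.67, 35.50]
χ² = (21−11.83)²/11.83 + (15−23.67)²/23.67 + (35−35.50)²/35.50 = 10.2817
df = 2
p-value (upper-tail) = 0.00585
At α=0.01: p < α → reject H₀

reject H₀: yes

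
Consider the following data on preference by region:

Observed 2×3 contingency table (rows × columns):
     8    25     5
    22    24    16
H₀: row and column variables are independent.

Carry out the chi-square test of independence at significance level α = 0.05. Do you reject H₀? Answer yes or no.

reject H₀: yes

Row totals [38, 62], col totals [30, 49, 21], n=100
χ² = (8−11.40)²/11.40 + (25−18.62)²/18.62 + (5−7.98)²/7.98 + (22−18.60)²/18.60 + (24−30.38)²/30.38 + (16−13.02)²/13.02 = 6.9563
df = 2
p-value (upper-tail) = 0.03086
At α=0.05: p < α → reject H₀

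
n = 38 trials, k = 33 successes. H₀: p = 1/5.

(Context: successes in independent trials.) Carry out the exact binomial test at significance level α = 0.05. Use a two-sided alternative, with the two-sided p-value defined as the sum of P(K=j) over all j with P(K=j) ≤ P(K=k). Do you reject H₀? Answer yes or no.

Exact binomial: n=38, k=33, p₀=1/5=0.2000
P(X=j) = C(n,j)·p₀^j·(1−p₀)^(n−j); p = Σ P(X=j) over j with P(X=j) ≤ P(X=33)
p-value (two-sided) = 0.00000
At α=0.05: p < α → reject H₀

reject H₀: yes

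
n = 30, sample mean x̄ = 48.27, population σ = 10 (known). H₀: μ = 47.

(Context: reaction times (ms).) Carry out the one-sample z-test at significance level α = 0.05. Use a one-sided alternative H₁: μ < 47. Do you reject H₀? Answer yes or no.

reject H₀: no

SE = σ/√n = 10/√30 = 1.8257
z = (x̄−μ₀)/SE = (48.27−47)/1.8257 = 0.6956
p-value (one-sided, H₁ less) = 0.75666
At α=0.05: p ≥ α → fail to reject H₀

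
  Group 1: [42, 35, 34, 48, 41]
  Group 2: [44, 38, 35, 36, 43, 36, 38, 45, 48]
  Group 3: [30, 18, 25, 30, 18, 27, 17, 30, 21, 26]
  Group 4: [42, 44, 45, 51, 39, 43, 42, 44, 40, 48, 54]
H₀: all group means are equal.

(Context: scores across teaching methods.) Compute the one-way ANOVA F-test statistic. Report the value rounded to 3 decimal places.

Group means [40.00, 40.33, 24.20, 44.73], grand mean 37.057
SSB = Σnᵢ(x̄ᵢ−x̄)² = 2440.104; SSW = ΣΣ(x−x̄ᵢ)² = 769.782
MSB = 2440.104/3 = 813.3680; MSW = 769.782/31 = 24.8317
F = MSB/MSW = 32.7553
df = (3, 31)

test statistic = 32.755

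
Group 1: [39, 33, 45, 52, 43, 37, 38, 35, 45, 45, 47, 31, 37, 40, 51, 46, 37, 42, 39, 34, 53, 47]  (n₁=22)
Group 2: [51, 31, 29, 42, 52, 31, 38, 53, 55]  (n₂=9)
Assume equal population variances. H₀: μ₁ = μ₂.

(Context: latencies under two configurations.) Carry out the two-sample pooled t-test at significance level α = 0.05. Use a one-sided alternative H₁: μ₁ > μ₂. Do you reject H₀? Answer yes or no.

x̄₁=41.636, s₁=6.253, n₁=22
x̄₂=42.444, s₂=10.584, n₂=9
s_p² = [21·6.253² + 8·10.584²]/29 = 59.2177
SE = √(s_p²·(1/22+1/9)) = 3.0449
t = (41.636−42.444)/3.0449 = -0.2654
df = 29
p-value (one-sided, H₁ greater) = 0.60371
At α=0.05: p ≥ α → fail to reject H₀

reject H₀: no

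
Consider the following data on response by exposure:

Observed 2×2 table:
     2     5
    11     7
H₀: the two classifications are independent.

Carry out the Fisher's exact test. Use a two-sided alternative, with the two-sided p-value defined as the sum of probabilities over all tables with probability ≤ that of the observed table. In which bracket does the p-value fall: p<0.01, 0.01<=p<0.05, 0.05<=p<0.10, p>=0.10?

Margins: r₁=7, r₂=18, c₁=13, c₂=12, n=25
p_obs = C(7,2)·C(18,11)/C(25,13); sum pmf over tables with pmf ≤ p_obs
p-value (two-sided) = 0.20156
→ bracket: p>=0.10

p-value bracket: p>=0.10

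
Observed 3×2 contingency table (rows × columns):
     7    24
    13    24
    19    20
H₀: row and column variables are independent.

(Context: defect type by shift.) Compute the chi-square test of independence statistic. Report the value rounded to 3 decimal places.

test statistic = 5.136

Row totals [31, 37, 39], col totals [39, 68], n=107
χ² = (7−11.30)²/11.30 + (24−19.70)²/19.70 + (13−13.49)²/13.49 + (24−23.51)²/23.51 + (19−14.21)²/14.21 + (20−24.79)²/24.79 = 5.1359
df = 2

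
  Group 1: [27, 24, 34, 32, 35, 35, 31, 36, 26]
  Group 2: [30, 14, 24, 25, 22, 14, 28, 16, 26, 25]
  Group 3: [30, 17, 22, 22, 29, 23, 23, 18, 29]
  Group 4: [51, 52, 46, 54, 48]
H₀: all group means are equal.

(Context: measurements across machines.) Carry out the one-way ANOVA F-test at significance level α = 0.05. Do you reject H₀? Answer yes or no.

Group means [31.11, 22.40, 23.67, 50.20], grand mean 29.333
SSB = Σnᵢ(x̄ᵢ−x̄)² = 2975.244; SSW = ΣΣ(x−x̄ᵢ)² = 678.089
MSB = 2975.244/3 = 991.7481; MSW = 678.089/29 = 23.3824
F = MSB/MSW = 42.4143
df = (3, 29)
p-value (upper-tail) = 0.00000
At α=0.05: p < α → reject H₀

reject H₀: yes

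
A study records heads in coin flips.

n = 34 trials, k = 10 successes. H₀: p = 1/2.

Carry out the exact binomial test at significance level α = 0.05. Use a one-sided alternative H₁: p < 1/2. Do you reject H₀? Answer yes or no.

Exact binomial: n=34, k=10, p₀=1/2=0.5000
P(X≤10) from Σ C(n,i)·p₀^i·(1−p₀)^(n−i)
p-value (one-sided, H₁ less) = 0.01215
At α=0.05: p < α → reject H₀

reject H₀: yes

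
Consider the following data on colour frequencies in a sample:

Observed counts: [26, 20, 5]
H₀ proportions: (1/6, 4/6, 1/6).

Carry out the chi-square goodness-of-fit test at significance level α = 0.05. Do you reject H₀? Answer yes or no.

n = 51; E_i = n·p_i = [8.50, 34.00, 8.50]
χ² = (26−8.50)²/8.50 + (20−34.00)²/34.00 + (5−8.50)²/8.50 = 43.2353
df = 2
p-value (upper-tail) = 0.00000
At α=0.05: p < α → reject H₀

reject H₀: yes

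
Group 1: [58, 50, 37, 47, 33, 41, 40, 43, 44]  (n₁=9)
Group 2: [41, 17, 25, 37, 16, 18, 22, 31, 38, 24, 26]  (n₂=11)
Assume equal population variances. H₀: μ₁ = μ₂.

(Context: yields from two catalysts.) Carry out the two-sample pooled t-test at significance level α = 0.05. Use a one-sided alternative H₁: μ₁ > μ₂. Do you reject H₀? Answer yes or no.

reject H₀: yes

x̄₁=43.667, s₁=7.382, n₁=9
x̄₂=26.818, s₂=8.796, n₂=11
s_p² = [8·7.382² + 10·8.796²]/18 = 67.2020
SE = √(s_p²·(1/9+1/11)) = 3.6846
t = (43.667−26.818)/3.6846 = 4.5727
df = 18
p-value (one-sided, H₁ greater) = 0.00012
At α=0.05: p < α → reject H₀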